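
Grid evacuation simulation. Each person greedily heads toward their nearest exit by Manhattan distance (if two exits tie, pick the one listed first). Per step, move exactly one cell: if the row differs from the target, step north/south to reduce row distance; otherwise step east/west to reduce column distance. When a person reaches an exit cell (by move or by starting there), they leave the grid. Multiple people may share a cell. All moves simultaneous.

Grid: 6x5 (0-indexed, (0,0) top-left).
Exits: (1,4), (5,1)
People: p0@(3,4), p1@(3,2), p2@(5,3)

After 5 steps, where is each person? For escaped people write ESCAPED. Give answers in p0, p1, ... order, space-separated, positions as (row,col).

Step 1: p0:(3,4)->(2,4) | p1:(3,2)->(4,2) | p2:(5,3)->(5,2)
Step 2: p0:(2,4)->(1,4)->EXIT | p1:(4,2)->(5,2) | p2:(5,2)->(5,1)->EXIT
Step 3: p0:escaped | p1:(5,2)->(5,1)->EXIT | p2:escaped

ESCAPED ESCAPED ESCAPED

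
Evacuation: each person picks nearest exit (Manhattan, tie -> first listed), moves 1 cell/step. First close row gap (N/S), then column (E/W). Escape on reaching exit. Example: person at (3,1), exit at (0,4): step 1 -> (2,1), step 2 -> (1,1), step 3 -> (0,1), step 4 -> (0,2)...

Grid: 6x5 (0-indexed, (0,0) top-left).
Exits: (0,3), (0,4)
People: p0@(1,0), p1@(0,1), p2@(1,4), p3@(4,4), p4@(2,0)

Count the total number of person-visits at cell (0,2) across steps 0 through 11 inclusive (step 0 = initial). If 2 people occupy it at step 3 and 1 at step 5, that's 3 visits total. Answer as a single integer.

Answer: 3

Derivation:
Step 0: p0@(1,0) p1@(0,1) p2@(1,4) p3@(4,4) p4@(2,0) -> at (0,2): 0 [-], cum=0
Step 1: p0@(0,0) p1@(0,2) p2@ESC p3@(3,4) p4@(1,0) -> at (0,2): 1 [p1], cum=1
Step 2: p0@(0,1) p1@ESC p2@ESC p3@(2,4) p4@(0,0) -> at (0,2): 0 [-], cum=1
Step 3: p0@(0,2) p1@ESC p2@ESC p3@(1,4) p4@(0,1) -> at (0,2): 1 [p0], cum=2
Step 4: p0@ESC p1@ESC p2@ESC p3@ESC p4@(0,2) -> at (0,2): 1 [p4], cum=3
Step 5: p0@ESC p1@ESC p2@ESC p3@ESC p4@ESC -> at (0,2): 0 [-], cum=3
Total visits = 3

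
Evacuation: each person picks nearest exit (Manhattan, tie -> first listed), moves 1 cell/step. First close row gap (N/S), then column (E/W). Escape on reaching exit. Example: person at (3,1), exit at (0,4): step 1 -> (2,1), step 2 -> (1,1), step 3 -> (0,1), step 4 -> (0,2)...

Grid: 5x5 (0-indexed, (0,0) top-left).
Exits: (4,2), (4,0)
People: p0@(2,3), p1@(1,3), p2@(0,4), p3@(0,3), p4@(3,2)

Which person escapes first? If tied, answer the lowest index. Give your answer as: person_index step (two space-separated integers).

Answer: 4 1

Derivation:
Step 1: p0:(2,3)->(3,3) | p1:(1,3)->(2,3) | p2:(0,4)->(1,4) | p3:(0,3)->(1,3) | p4:(3,2)->(4,2)->EXIT
Step 2: p0:(3,3)->(4,3) | p1:(2,3)->(3,3) | p2:(1,4)->(2,4) | p3:(1,3)->(2,3) | p4:escaped
Step 3: p0:(4,3)->(4,2)->EXIT | p1:(3,3)->(4,3) | p2:(2,4)->(3,4) | p3:(2,3)->(3,3) | p4:escaped
Step 4: p0:escaped | p1:(4,3)->(4,2)->EXIT | p2:(3,4)->(4,4) | p3:(3,3)->(4,3) | p4:escaped
Step 5: p0:escaped | p1:escaped | p2:(4,4)->(4,3) | p3:(4,3)->(4,2)->EXIT | p4:escaped
Step 6: p0:escaped | p1:escaped | p2:(4,3)->(4,2)->EXIT | p3:escaped | p4:escaped
Exit steps: [3, 4, 6, 5, 1]
First to escape: p4 at step 1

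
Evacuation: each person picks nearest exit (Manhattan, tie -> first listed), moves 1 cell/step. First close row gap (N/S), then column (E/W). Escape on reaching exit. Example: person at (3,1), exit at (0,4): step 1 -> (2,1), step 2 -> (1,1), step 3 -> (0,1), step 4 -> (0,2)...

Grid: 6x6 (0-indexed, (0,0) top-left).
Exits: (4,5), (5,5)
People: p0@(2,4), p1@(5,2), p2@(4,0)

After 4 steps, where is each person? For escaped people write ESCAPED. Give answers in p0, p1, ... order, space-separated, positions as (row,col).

Step 1: p0:(2,4)->(3,4) | p1:(5,2)->(5,3) | p2:(4,0)->(4,1)
Step 2: p0:(3,4)->(4,4) | p1:(5,3)->(5,4) | p2:(4,1)->(4,2)
Step 3: p0:(4,4)->(4,5)->EXIT | p1:(5,4)->(5,5)->EXIT | p2:(4,2)->(4,3)
Step 4: p0:escaped | p1:escaped | p2:(4,3)->(4,4)

ESCAPED ESCAPED (4,4)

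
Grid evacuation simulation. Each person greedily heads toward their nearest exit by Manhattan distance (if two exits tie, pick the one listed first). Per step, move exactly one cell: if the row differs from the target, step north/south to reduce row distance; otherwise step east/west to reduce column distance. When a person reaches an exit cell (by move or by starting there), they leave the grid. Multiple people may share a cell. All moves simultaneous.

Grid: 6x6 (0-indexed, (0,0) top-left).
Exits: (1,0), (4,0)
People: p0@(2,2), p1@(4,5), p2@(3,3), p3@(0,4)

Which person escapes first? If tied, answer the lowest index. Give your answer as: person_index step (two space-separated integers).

Answer: 0 3

Derivation:
Step 1: p0:(2,2)->(1,2) | p1:(4,5)->(4,4) | p2:(3,3)->(4,3) | p3:(0,4)->(1,4)
Step 2: p0:(1,2)->(1,1) | p1:(4,4)->(4,3) | p2:(4,3)->(4,2) | p3:(1,4)->(1,3)
Step 3: p0:(1,1)->(1,0)->EXIT | p1:(4,3)->(4,2) | p2:(4,2)->(4,1) | p3:(1,3)->(1,2)
Step 4: p0:escaped | p1:(4,2)->(4,1) | p2:(4,1)->(4,0)->EXIT | p3:(1,2)->(1,1)
Step 5: p0:escaped | p1:(4,1)->(4,0)->EXIT | p2:escaped | p3:(1,1)->(1,0)->EXIT
Exit steps: [3, 5, 4, 5]
First to escape: p0 at step 3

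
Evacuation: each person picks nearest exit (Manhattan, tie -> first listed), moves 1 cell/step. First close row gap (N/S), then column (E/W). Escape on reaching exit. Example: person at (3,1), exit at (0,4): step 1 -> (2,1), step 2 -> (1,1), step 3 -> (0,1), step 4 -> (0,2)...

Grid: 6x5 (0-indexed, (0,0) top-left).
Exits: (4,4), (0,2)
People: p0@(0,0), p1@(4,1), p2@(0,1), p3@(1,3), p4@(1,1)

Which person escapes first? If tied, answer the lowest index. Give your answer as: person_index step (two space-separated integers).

Answer: 2 1

Derivation:
Step 1: p0:(0,0)->(0,1) | p1:(4,1)->(4,2) | p2:(0,1)->(0,2)->EXIT | p3:(1,3)->(0,3) | p4:(1,1)->(0,1)
Step 2: p0:(0,1)->(0,2)->EXIT | p1:(4,2)->(4,3) | p2:escaped | p3:(0,3)->(0,2)->EXIT | p4:(0,1)->(0,2)->EXIT
Step 3: p0:escaped | p1:(4,3)->(4,4)->EXIT | p2:escaped | p3:escaped | p4:escaped
Exit steps: [2, 3, 1, 2, 2]
First to escape: p2 at step 1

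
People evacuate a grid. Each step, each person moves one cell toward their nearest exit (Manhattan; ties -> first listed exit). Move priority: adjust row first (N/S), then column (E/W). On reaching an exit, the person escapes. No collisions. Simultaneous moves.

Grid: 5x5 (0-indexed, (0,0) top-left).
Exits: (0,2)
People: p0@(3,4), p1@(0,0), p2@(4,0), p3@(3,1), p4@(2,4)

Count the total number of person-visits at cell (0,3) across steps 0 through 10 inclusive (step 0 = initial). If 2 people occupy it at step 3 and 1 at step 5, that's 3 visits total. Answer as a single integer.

Answer: 2

Derivation:
Step 0: p0@(3,4) p1@(0,0) p2@(4,0) p3@(3,1) p4@(2,4) -> at (0,3): 0 [-], cum=0
Step 1: p0@(2,4) p1@(0,1) p2@(3,0) p3@(2,1) p4@(1,4) -> at (0,3): 0 [-], cum=0
Step 2: p0@(1,4) p1@ESC p2@(2,0) p3@(1,1) p4@(0,4) -> at (0,3): 0 [-], cum=0
Step 3: p0@(0,4) p1@ESC p2@(1,0) p3@(0,1) p4@(0,3) -> at (0,3): 1 [p4], cum=1
Step 4: p0@(0,3) p1@ESC p2@(0,0) p3@ESC p4@ESC -> at (0,3): 1 [p0], cum=2
Step 5: p0@ESC p1@ESC p2@(0,1) p3@ESC p4@ESC -> at (0,3): 0 [-], cum=2
Step 6: p0@ESC p1@ESC p2@ESC p3@ESC p4@ESC -> at (0,3): 0 [-], cum=2
Total visits = 2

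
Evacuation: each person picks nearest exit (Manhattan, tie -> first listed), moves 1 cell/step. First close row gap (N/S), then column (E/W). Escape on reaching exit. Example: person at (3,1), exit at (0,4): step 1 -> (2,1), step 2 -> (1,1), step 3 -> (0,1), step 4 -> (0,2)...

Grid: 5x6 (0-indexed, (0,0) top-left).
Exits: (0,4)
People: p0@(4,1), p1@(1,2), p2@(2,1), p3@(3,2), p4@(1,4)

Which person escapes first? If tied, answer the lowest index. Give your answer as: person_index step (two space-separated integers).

Step 1: p0:(4,1)->(3,1) | p1:(1,2)->(0,2) | p2:(2,1)->(1,1) | p3:(3,2)->(2,2) | p4:(1,4)->(0,4)->EXIT
Step 2: p0:(3,1)->(2,1) | p1:(0,2)->(0,3) | p2:(1,1)->(0,1) | p3:(2,2)->(1,2) | p4:escaped
Step 3: p0:(2,1)->(1,1) | p1:(0,3)->(0,4)->EXIT | p2:(0,1)->(0,2) | p3:(1,2)->(0,2) | p4:escaped
Step 4: p0:(1,1)->(0,1) | p1:escaped | p2:(0,2)->(0,3) | p3:(0,2)->(0,3) | p4:escaped
Step 5: p0:(0,1)->(0,2) | p1:escaped | p2:(0,3)->(0,4)->EXIT | p3:(0,3)->(0,4)->EXIT | p4:escaped
Step 6: p0:(0,2)->(0,3) | p1:escaped | p2:escaped | p3:escaped | p4:escaped
Step 7: p0:(0,3)->(0,4)->EXIT | p1:escaped | p2:escaped | p3:escaped | p4:escaped
Exit steps: [7, 3, 5, 5, 1]
First to escape: p4 at step 1

Answer: 4 1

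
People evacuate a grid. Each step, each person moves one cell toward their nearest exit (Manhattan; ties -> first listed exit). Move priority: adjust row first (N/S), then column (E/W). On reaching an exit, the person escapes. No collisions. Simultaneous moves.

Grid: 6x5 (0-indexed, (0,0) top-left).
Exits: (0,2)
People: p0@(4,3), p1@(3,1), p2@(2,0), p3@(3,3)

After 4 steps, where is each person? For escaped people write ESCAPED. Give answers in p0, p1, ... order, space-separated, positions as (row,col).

Step 1: p0:(4,3)->(3,3) | p1:(3,1)->(2,1) | p2:(2,0)->(1,0) | p3:(3,3)->(2,3)
Step 2: p0:(3,3)->(2,3) | p1:(2,1)->(1,1) | p2:(1,0)->(0,0) | p3:(2,3)->(1,3)
Step 3: p0:(2,3)->(1,3) | p1:(1,1)->(0,1) | p2:(0,0)->(0,1) | p3:(1,3)->(0,3)
Step 4: p0:(1,3)->(0,3) | p1:(0,1)->(0,2)->EXIT | p2:(0,1)->(0,2)->EXIT | p3:(0,3)->(0,2)->EXIT

(0,3) ESCAPED ESCAPED ESCAPED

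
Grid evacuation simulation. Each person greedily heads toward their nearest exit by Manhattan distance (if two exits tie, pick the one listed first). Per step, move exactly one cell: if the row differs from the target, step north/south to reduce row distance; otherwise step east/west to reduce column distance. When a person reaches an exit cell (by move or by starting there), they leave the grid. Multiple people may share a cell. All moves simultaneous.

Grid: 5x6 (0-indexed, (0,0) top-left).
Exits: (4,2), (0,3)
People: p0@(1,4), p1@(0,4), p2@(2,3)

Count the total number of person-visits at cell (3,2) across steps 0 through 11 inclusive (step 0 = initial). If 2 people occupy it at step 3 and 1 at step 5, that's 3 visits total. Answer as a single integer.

Answer: 0

Derivation:
Step 0: p0@(1,4) p1@(0,4) p2@(2,3) -> at (3,2): 0 [-], cum=0
Step 1: p0@(0,4) p1@ESC p2@(1,3) -> at (3,2): 0 [-], cum=0
Step 2: p0@ESC p1@ESC p2@ESC -> at (3,2): 0 [-], cum=0
Total visits = 0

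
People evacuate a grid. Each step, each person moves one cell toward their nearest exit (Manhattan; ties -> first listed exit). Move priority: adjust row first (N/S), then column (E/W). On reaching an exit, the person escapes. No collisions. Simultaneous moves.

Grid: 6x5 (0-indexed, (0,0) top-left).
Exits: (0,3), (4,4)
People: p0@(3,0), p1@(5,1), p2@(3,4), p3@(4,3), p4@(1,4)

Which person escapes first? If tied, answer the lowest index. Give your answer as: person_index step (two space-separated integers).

Step 1: p0:(3,0)->(4,0) | p1:(5,1)->(4,1) | p2:(3,4)->(4,4)->EXIT | p3:(4,3)->(4,4)->EXIT | p4:(1,4)->(0,4)
Step 2: p0:(4,0)->(4,1) | p1:(4,1)->(4,2) | p2:escaped | p3:escaped | p4:(0,4)->(0,3)->EXIT
Step 3: p0:(4,1)->(4,2) | p1:(4,2)->(4,3) | p2:escaped | p3:escaped | p4:escaped
Step 4: p0:(4,2)->(4,3) | p1:(4,3)->(4,4)->EXIT | p2:escaped | p3:escaped | p4:escaped
Step 5: p0:(4,3)->(4,4)->EXIT | p1:escaped | p2:escaped | p3:escaped | p4:escaped
Exit steps: [5, 4, 1, 1, 2]
First to escape: p2 at step 1

Answer: 2 1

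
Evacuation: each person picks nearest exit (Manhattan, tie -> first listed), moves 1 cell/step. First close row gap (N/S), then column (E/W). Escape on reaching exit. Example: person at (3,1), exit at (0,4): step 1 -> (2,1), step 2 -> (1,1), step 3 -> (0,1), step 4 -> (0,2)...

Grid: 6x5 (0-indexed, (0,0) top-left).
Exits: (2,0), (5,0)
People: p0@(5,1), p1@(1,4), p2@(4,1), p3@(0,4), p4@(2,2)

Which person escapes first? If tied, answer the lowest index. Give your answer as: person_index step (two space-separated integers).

Step 1: p0:(5,1)->(5,0)->EXIT | p1:(1,4)->(2,4) | p2:(4,1)->(5,1) | p3:(0,4)->(1,4) | p4:(2,2)->(2,1)
Step 2: p0:escaped | p1:(2,4)->(2,3) | p2:(5,1)->(5,0)->EXIT | p3:(1,4)->(2,4) | p4:(2,1)->(2,0)->EXIT
Step 3: p0:escaped | p1:(2,3)->(2,2) | p2:escaped | p3:(2,4)->(2,3) | p4:escaped
Step 4: p0:escaped | p1:(2,2)->(2,1) | p2:escaped | p3:(2,3)->(2,2) | p4:escaped
Step 5: p0:escaped | p1:(2,1)->(2,0)->EXIT | p2:escaped | p3:(2,2)->(2,1) | p4:escaped
Step 6: p0:escaped | p1:escaped | p2:escaped | p3:(2,1)->(2,0)->EXIT | p4:escaped
Exit steps: [1, 5, 2, 6, 2]
First to escape: p0 at step 1

Answer: 0 1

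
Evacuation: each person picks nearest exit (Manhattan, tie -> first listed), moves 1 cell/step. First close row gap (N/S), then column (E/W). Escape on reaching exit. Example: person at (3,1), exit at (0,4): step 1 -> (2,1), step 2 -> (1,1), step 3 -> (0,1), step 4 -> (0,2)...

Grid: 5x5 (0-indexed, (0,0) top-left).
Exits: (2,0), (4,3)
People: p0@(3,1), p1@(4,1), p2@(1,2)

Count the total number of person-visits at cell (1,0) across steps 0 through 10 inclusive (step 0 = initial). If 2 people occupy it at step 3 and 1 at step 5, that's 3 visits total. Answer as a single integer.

Answer: 0

Derivation:
Step 0: p0@(3,1) p1@(4,1) p2@(1,2) -> at (1,0): 0 [-], cum=0
Step 1: p0@(2,1) p1@(4,2) p2@(2,2) -> at (1,0): 0 [-], cum=0
Step 2: p0@ESC p1@ESC p2@(2,1) -> at (1,0): 0 [-], cum=0
Step 3: p0@ESC p1@ESC p2@ESC -> at (1,0): 0 [-], cum=0
Total visits = 0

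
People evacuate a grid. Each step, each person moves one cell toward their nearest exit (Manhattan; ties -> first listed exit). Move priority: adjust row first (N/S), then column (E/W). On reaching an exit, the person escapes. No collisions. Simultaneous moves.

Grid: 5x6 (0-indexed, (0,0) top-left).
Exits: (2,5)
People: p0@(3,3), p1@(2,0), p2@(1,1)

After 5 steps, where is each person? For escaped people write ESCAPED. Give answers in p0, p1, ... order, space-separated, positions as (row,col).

Step 1: p0:(3,3)->(2,3) | p1:(2,0)->(2,1) | p2:(1,1)->(2,1)
Step 2: p0:(2,3)->(2,4) | p1:(2,1)->(2,2) | p2:(2,1)->(2,2)
Step 3: p0:(2,4)->(2,5)->EXIT | p1:(2,2)->(2,3) | p2:(2,2)->(2,3)
Step 4: p0:escaped | p1:(2,3)->(2,4) | p2:(2,3)->(2,4)
Step 5: p0:escaped | p1:(2,4)->(2,5)->EXIT | p2:(2,4)->(2,5)->EXIT

ESCAPED ESCAPED ESCAPED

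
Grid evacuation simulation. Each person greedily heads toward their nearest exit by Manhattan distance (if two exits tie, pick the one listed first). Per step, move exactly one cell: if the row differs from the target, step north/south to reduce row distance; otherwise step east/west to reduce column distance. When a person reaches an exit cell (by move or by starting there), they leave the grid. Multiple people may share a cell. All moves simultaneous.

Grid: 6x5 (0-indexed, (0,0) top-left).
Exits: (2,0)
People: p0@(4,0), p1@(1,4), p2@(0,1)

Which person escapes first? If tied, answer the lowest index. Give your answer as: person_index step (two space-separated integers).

Step 1: p0:(4,0)->(3,0) | p1:(1,4)->(2,4) | p2:(0,1)->(1,1)
Step 2: p0:(3,0)->(2,0)->EXIT | p1:(2,4)->(2,3) | p2:(1,1)->(2,1)
Step 3: p0:escaped | p1:(2,3)->(2,2) | p2:(2,1)->(2,0)->EXIT
Step 4: p0:escaped | p1:(2,2)->(2,1) | p2:escaped
Step 5: p0:escaped | p1:(2,1)->(2,0)->EXIT | p2:escaped
Exit steps: [2, 5, 3]
First to escape: p0 at step 2

Answer: 0 2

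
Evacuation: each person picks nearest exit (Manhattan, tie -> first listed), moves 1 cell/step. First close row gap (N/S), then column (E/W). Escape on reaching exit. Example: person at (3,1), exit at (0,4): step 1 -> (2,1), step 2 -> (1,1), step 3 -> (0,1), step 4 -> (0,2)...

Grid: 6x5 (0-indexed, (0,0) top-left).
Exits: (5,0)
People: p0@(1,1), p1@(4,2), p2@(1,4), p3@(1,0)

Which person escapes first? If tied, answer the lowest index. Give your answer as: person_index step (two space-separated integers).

Answer: 1 3

Derivation:
Step 1: p0:(1,1)->(2,1) | p1:(4,2)->(5,2) | p2:(1,4)->(2,4) | p3:(1,0)->(2,0)
Step 2: p0:(2,1)->(3,1) | p1:(5,2)->(5,1) | p2:(2,4)->(3,4) | p3:(2,0)->(3,0)
Step 3: p0:(3,1)->(4,1) | p1:(5,1)->(5,0)->EXIT | p2:(3,4)->(4,4) | p3:(3,0)->(4,0)
Step 4: p0:(4,1)->(5,1) | p1:escaped | p2:(4,4)->(5,4) | p3:(4,0)->(5,0)->EXIT
Step 5: p0:(5,1)->(5,0)->EXIT | p1:escaped | p2:(5,4)->(5,3) | p3:escaped
Step 6: p0:escaped | p1:escaped | p2:(5,3)->(5,2) | p3:escaped
Step 7: p0:escaped | p1:escaped | p2:(5,2)->(5,1) | p3:escaped
Step 8: p0:escaped | p1:escaped | p2:(5,1)->(5,0)->EXIT | p3:escaped
Exit steps: [5, 3, 8, 4]
First to escape: p1 at step 3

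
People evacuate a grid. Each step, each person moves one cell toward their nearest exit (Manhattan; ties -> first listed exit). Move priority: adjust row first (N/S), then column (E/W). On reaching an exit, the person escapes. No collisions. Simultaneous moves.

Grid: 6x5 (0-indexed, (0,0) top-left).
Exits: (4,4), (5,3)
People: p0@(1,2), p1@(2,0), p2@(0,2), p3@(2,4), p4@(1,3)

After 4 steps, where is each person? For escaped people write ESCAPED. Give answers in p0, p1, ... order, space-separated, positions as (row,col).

Step 1: p0:(1,2)->(2,2) | p1:(2,0)->(3,0) | p2:(0,2)->(1,2) | p3:(2,4)->(3,4) | p4:(1,3)->(2,3)
Step 2: p0:(2,2)->(3,2) | p1:(3,0)->(4,0) | p2:(1,2)->(2,2) | p3:(3,4)->(4,4)->EXIT | p4:(2,3)->(3,3)
Step 3: p0:(3,2)->(4,2) | p1:(4,0)->(4,1) | p2:(2,2)->(3,2) | p3:escaped | p4:(3,3)->(4,3)
Step 4: p0:(4,2)->(4,3) | p1:(4,1)->(4,2) | p2:(3,2)->(4,2) | p3:escaped | p4:(4,3)->(4,4)->EXIT

(4,3) (4,2) (4,2) ESCAPED ESCAPED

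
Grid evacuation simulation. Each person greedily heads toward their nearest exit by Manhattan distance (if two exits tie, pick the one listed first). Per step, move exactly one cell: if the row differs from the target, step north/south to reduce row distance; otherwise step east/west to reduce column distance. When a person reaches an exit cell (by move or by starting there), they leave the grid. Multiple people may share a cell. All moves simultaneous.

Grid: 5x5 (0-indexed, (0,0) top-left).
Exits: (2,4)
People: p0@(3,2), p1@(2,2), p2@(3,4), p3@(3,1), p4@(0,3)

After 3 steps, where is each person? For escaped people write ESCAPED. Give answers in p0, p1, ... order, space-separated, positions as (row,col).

Step 1: p0:(3,2)->(2,2) | p1:(2,2)->(2,3) | p2:(3,4)->(2,4)->EXIT | p3:(3,1)->(2,1) | p4:(0,3)->(1,3)
Step 2: p0:(2,2)->(2,3) | p1:(2,3)->(2,4)->EXIT | p2:escaped | p3:(2,1)->(2,2) | p4:(1,3)->(2,3)
Step 3: p0:(2,3)->(2,4)->EXIT | p1:escaped | p2:escaped | p3:(2,2)->(2,3) | p4:(2,3)->(2,4)->EXIT

ESCAPED ESCAPED ESCAPED (2,3) ESCAPED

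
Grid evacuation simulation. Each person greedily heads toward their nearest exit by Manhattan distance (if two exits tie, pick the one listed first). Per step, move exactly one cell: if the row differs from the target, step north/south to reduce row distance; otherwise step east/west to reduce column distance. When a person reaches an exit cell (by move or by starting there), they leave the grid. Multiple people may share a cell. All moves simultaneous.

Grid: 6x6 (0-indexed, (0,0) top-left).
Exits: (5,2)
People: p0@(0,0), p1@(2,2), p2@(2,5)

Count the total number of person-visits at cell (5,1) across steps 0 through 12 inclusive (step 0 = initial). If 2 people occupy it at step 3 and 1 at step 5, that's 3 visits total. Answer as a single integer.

Step 0: p0@(0,0) p1@(2,2) p2@(2,5) -> at (5,1): 0 [-], cum=0
Step 1: p0@(1,0) p1@(3,2) p2@(3,5) -> at (5,1): 0 [-], cum=0
Step 2: p0@(2,0) p1@(4,2) p2@(4,5) -> at (5,1): 0 [-], cum=0
Step 3: p0@(3,0) p1@ESC p2@(5,5) -> at (5,1): 0 [-], cum=0
Step 4: p0@(4,0) p1@ESC p2@(5,4) -> at (5,1): 0 [-], cum=0
Step 5: p0@(5,0) p1@ESC p2@(5,3) -> at (5,1): 0 [-], cum=0
Step 6: p0@(5,1) p1@ESC p2@ESC -> at (5,1): 1 [p0], cum=1
Step 7: p0@ESC p1@ESC p2@ESC -> at (5,1): 0 [-], cum=1
Total visits = 1

Answer: 1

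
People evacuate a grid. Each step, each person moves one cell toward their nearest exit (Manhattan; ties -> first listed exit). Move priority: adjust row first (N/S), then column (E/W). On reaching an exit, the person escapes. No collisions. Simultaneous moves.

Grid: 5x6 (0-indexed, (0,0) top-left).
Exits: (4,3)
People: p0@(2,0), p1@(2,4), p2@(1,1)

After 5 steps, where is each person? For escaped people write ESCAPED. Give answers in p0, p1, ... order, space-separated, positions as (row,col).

Step 1: p0:(2,0)->(3,0) | p1:(2,4)->(3,4) | p2:(1,1)->(2,1)
Step 2: p0:(3,0)->(4,0) | p1:(3,4)->(4,4) | p2:(2,1)->(3,1)
Step 3: p0:(4,0)->(4,1) | p1:(4,4)->(4,3)->EXIT | p2:(3,1)->(4,1)
Step 4: p0:(4,1)->(4,2) | p1:escaped | p2:(4,1)->(4,2)
Step 5: p0:(4,2)->(4,3)->EXIT | p1:escaped | p2:(4,2)->(4,3)->EXIT

ESCAPED ESCAPED ESCAPED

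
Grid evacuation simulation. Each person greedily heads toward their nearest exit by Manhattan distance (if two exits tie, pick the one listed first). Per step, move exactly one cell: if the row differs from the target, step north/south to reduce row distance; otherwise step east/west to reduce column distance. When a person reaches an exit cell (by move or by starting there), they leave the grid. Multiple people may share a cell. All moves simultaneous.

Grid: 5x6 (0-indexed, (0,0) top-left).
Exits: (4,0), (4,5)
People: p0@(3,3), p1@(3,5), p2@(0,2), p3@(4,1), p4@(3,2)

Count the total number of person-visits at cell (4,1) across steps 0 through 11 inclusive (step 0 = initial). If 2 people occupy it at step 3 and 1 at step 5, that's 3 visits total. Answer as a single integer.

Answer: 3

Derivation:
Step 0: p0@(3,3) p1@(3,5) p2@(0,2) p3@(4,1) p4@(3,2) -> at (4,1): 1 [p3], cum=1
Step 1: p0@(4,3) p1@ESC p2@(1,2) p3@ESC p4@(4,2) -> at (4,1): 0 [-], cum=1
Step 2: p0@(4,4) p1@ESC p2@(2,2) p3@ESC p4@(4,1) -> at (4,1): 1 [p4], cum=2
Step 3: p0@ESC p1@ESC p2@(3,2) p3@ESC p4@ESC -> at (4,1): 0 [-], cum=2
Step 4: p0@ESC p1@ESC p2@(4,2) p3@ESC p4@ESC -> at (4,1): 0 [-], cum=2
Step 5: p0@ESC p1@ESC p2@(4,1) p3@ESC p4@ESC -> at (4,1): 1 [p2], cum=3
Step 6: p0@ESC p1@ESC p2@ESC p3@ESC p4@ESC -> at (4,1): 0 [-], cum=3
Total visits = 3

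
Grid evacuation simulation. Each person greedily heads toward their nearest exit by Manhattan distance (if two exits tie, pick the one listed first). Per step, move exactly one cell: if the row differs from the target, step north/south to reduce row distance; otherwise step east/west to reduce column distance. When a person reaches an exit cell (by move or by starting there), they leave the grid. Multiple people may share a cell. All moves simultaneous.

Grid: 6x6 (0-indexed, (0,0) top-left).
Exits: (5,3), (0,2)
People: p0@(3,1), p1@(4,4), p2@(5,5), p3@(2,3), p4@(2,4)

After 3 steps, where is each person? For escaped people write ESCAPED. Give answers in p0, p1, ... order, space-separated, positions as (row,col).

Step 1: p0:(3,1)->(4,1) | p1:(4,4)->(5,4) | p2:(5,5)->(5,4) | p3:(2,3)->(3,3) | p4:(2,4)->(3,4)
Step 2: p0:(4,1)->(5,1) | p1:(5,4)->(5,3)->EXIT | p2:(5,4)->(5,3)->EXIT | p3:(3,3)->(4,3) | p4:(3,4)->(4,4)
Step 3: p0:(5,1)->(5,2) | p1:escaped | p2:escaped | p3:(4,3)->(5,3)->EXIT | p4:(4,4)->(5,4)

(5,2) ESCAPED ESCAPED ESCAPED (5,4)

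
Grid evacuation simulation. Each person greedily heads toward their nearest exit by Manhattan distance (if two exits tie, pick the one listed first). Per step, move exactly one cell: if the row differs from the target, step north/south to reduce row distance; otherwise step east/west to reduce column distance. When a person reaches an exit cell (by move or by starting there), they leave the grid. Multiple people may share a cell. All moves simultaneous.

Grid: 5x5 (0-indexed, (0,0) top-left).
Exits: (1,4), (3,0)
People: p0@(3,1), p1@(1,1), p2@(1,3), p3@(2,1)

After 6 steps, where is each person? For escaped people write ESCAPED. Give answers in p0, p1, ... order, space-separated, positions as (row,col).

Step 1: p0:(3,1)->(3,0)->EXIT | p1:(1,1)->(1,2) | p2:(1,3)->(1,4)->EXIT | p3:(2,1)->(3,1)
Step 2: p0:escaped | p1:(1,2)->(1,3) | p2:escaped | p3:(3,1)->(3,0)->EXIT
Step 3: p0:escaped | p1:(1,3)->(1,4)->EXIT | p2:escaped | p3:escaped

ESCAPED ESCAPED ESCAPED ESCAPED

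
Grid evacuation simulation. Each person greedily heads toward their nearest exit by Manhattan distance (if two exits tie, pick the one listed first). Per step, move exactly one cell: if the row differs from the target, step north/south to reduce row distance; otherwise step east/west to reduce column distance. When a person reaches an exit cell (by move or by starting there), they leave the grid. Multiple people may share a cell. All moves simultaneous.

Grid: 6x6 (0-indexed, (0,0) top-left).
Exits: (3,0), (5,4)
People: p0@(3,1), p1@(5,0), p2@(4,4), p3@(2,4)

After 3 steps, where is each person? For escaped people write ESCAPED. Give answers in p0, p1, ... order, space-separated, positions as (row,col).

Step 1: p0:(3,1)->(3,0)->EXIT | p1:(5,0)->(4,0) | p2:(4,4)->(5,4)->EXIT | p3:(2,4)->(3,4)
Step 2: p0:escaped | p1:(4,0)->(3,0)->EXIT | p2:escaped | p3:(3,4)->(4,4)
Step 3: p0:escaped | p1:escaped | p2:escaped | p3:(4,4)->(5,4)->EXIT

ESCAPED ESCAPED ESCAPED ESCAPED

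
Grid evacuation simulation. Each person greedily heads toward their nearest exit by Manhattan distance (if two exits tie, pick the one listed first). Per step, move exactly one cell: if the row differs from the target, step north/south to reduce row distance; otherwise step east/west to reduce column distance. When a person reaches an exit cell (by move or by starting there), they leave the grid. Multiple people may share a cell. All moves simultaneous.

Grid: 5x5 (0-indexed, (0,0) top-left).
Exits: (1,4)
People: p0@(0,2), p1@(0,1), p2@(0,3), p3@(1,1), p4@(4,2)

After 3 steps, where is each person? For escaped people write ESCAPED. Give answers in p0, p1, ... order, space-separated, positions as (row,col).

Step 1: p0:(0,2)->(1,2) | p1:(0,1)->(1,1) | p2:(0,3)->(1,3) | p3:(1,1)->(1,2) | p4:(4,2)->(3,2)
Step 2: p0:(1,2)->(1,3) | p1:(1,1)->(1,2) | p2:(1,3)->(1,4)->EXIT | p3:(1,2)->(1,3) | p4:(3,2)->(2,2)
Step 3: p0:(1,3)->(1,4)->EXIT | p1:(1,2)->(1,3) | p2:escaped | p3:(1,3)->(1,4)->EXIT | p4:(2,2)->(1,2)

ESCAPED (1,3) ESCAPED ESCAPED (1,2)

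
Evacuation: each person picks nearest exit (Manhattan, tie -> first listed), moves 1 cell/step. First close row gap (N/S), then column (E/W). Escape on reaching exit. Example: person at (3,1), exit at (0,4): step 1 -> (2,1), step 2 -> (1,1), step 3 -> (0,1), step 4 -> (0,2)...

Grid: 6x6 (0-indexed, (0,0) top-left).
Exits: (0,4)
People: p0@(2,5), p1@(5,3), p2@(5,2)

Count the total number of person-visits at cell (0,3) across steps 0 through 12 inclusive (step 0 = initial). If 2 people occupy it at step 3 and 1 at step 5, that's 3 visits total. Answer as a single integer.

Answer: 2

Derivation:
Step 0: p0@(2,5) p1@(5,3) p2@(5,2) -> at (0,3): 0 [-], cum=0
Step 1: p0@(1,5) p1@(4,3) p2@(4,2) -> at (0,3): 0 [-], cum=0
Step 2: p0@(0,5) p1@(3,3) p2@(3,2) -> at (0,3): 0 [-], cum=0
Step 3: p0@ESC p1@(2,3) p2@(2,2) -> at (0,3): 0 [-], cum=0
Step 4: p0@ESC p1@(1,3) p2@(1,2) -> at (0,3): 0 [-], cum=0
Step 5: p0@ESC p1@(0,3) p2@(0,2) -> at (0,3): 1 [p1], cum=1
Step 6: p0@ESC p1@ESC p2@(0,3) -> at (0,3): 1 [p2], cum=2
Step 7: p0@ESC p1@ESC p2@ESC -> at (0,3): 0 [-], cum=2
Total visits = 2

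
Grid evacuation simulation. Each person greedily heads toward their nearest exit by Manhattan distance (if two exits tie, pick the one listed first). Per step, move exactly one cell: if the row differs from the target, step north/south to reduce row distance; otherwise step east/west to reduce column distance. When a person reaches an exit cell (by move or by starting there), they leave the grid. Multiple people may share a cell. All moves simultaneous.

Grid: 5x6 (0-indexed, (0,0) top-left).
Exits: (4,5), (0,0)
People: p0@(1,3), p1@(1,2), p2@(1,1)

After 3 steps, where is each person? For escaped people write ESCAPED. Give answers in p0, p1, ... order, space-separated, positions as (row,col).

Step 1: p0:(1,3)->(0,3) | p1:(1,2)->(0,2) | p2:(1,1)->(0,1)
Step 2: p0:(0,3)->(0,2) | p1:(0,2)->(0,1) | p2:(0,1)->(0,0)->EXIT
Step 3: p0:(0,2)->(0,1) | p1:(0,1)->(0,0)->EXIT | p2:escaped

(0,1) ESCAPED ESCAPED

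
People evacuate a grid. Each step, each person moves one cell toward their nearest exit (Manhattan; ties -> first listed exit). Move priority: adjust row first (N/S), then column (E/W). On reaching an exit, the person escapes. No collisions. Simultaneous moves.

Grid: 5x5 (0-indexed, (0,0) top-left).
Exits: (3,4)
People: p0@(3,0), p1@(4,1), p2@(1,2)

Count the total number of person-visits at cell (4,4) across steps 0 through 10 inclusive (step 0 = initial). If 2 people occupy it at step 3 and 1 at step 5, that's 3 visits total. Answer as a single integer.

Step 0: p0@(3,0) p1@(4,1) p2@(1,2) -> at (4,4): 0 [-], cum=0
Step 1: p0@(3,1) p1@(3,1) p2@(2,2) -> at (4,4): 0 [-], cum=0
Step 2: p0@(3,2) p1@(3,2) p2@(3,2) -> at (4,4): 0 [-], cum=0
Step 3: p0@(3,3) p1@(3,3) p2@(3,3) -> at (4,4): 0 [-], cum=0
Step 4: p0@ESC p1@ESC p2@ESC -> at (4,4): 0 [-], cum=0
Total visits = 0

Answer: 0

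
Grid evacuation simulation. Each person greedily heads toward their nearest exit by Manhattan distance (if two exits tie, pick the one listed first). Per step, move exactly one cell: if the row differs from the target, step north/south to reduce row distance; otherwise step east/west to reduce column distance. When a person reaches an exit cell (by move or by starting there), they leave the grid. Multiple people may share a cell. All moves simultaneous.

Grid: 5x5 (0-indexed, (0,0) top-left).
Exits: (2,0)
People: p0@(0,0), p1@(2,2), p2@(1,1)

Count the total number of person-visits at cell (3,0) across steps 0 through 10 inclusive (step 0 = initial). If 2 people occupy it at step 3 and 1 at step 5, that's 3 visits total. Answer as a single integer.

Answer: 0

Derivation:
Step 0: p0@(0,0) p1@(2,2) p2@(1,1) -> at (3,0): 0 [-], cum=0
Step 1: p0@(1,0) p1@(2,1) p2@(2,1) -> at (3,0): 0 [-], cum=0
Step 2: p0@ESC p1@ESC p2@ESC -> at (3,0): 0 [-], cum=0
Total visits = 0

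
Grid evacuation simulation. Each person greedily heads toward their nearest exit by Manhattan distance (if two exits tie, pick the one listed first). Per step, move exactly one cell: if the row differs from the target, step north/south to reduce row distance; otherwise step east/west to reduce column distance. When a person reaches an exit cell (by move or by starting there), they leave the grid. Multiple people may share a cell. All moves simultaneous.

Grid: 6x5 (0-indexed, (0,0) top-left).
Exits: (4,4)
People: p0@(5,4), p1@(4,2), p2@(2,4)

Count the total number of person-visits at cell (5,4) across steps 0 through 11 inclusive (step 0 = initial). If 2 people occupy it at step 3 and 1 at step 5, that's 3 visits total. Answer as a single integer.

Step 0: p0@(5,4) p1@(4,2) p2@(2,4) -> at (5,4): 1 [p0], cum=1
Step 1: p0@ESC p1@(4,3) p2@(3,4) -> at (5,4): 0 [-], cum=1
Step 2: p0@ESC p1@ESC p2@ESC -> at (5,4): 0 [-], cum=1
Total visits = 1

Answer: 1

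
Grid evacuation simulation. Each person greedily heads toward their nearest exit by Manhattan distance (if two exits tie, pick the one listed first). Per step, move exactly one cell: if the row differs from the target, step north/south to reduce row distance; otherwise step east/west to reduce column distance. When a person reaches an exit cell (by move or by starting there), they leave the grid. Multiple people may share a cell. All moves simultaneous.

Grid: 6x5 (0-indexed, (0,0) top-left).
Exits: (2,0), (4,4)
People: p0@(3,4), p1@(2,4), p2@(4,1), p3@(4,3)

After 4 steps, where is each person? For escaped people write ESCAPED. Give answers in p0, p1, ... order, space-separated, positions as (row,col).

Step 1: p0:(3,4)->(4,4)->EXIT | p1:(2,4)->(3,4) | p2:(4,1)->(3,1) | p3:(4,3)->(4,4)->EXIT
Step 2: p0:escaped | p1:(3,4)->(4,4)->EXIT | p2:(3,1)->(2,1) | p3:escaped
Step 3: p0:escaped | p1:escaped | p2:(2,1)->(2,0)->EXIT | p3:escaped

ESCAPED ESCAPED ESCAPED ESCAPED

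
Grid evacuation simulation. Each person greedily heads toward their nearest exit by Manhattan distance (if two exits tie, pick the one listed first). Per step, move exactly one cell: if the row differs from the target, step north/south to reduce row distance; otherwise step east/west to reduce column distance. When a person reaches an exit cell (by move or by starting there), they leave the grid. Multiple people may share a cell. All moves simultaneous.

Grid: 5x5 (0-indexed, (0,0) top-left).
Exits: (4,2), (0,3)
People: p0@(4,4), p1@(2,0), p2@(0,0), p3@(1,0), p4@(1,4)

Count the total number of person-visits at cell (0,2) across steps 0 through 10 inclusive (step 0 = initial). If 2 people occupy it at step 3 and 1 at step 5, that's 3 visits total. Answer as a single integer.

Step 0: p0@(4,4) p1@(2,0) p2@(0,0) p3@(1,0) p4@(1,4) -> at (0,2): 0 [-], cum=0
Step 1: p0@(4,3) p1@(3,0) p2@(0,1) p3@(0,0) p4@(0,4) -> at (0,2): 0 [-], cum=0
Step 2: p0@ESC p1@(4,0) p2@(0,2) p3@(0,1) p4@ESC -> at (0,2): 1 [p2], cum=1
Step 3: p0@ESC p1@(4,1) p2@ESC p3@(0,2) p4@ESC -> at (0,2): 1 [p3], cum=2
Step 4: p0@ESC p1@ESC p2@ESC p3@ESC p4@ESC -> at (0,2): 0 [-], cum=2
Total visits = 2

Answer: 2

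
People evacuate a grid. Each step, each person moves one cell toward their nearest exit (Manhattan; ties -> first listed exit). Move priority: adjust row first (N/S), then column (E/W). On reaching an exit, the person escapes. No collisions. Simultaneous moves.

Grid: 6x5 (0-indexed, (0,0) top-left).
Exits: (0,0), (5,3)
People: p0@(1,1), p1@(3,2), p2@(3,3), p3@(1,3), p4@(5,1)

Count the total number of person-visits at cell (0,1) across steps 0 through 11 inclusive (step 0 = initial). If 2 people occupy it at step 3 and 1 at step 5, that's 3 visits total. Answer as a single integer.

Answer: 2

Derivation:
Step 0: p0@(1,1) p1@(3,2) p2@(3,3) p3@(1,3) p4@(5,1) -> at (0,1): 0 [-], cum=0
Step 1: p0@(0,1) p1@(4,2) p2@(4,3) p3@(0,3) p4@(5,2) -> at (0,1): 1 [p0], cum=1
Step 2: p0@ESC p1@(5,2) p2@ESC p3@(0,2) p4@ESC -> at (0,1): 0 [-], cum=1
Step 3: p0@ESC p1@ESC p2@ESC p3@(0,1) p4@ESC -> at (0,1): 1 [p3], cum=2
Step 4: p0@ESC p1@ESC p2@ESC p3@ESC p4@ESC -> at (0,1): 0 [-], cum=2
Total visits = 2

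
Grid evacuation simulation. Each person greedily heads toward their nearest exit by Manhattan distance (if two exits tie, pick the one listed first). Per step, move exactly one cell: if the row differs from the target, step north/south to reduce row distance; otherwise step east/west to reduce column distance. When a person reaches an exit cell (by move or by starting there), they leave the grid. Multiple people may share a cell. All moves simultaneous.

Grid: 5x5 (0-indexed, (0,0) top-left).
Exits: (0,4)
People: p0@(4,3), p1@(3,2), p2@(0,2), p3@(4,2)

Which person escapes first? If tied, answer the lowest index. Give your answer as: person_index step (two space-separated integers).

Answer: 2 2

Derivation:
Step 1: p0:(4,3)->(3,3) | p1:(3,2)->(2,2) | p2:(0,2)->(0,3) | p3:(4,2)->(3,2)
Step 2: p0:(3,3)->(2,3) | p1:(2,2)->(1,2) | p2:(0,3)->(0,4)->EXIT | p3:(3,2)->(2,2)
Step 3: p0:(2,3)->(1,3) | p1:(1,2)->(0,2) | p2:escaped | p3:(2,2)->(1,2)
Step 4: p0:(1,3)->(0,3) | p1:(0,2)->(0,3) | p2:escaped | p3:(1,2)->(0,2)
Step 5: p0:(0,3)->(0,4)->EXIT | p1:(0,3)->(0,4)->EXIT | p2:escaped | p3:(0,2)->(0,3)
Step 6: p0:escaped | p1:escaped | p2:escaped | p3:(0,3)->(0,4)->EXIT
Exit steps: [5, 5, 2, 6]
First to escape: p2 at step 2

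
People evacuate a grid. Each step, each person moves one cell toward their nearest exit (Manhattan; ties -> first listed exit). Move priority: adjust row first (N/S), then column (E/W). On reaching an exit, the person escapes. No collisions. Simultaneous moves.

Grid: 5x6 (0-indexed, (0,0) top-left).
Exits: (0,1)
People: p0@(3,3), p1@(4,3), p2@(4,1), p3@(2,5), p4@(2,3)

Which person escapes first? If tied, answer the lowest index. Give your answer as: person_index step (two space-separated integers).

Step 1: p0:(3,3)->(2,3) | p1:(4,3)->(3,3) | p2:(4,1)->(3,1) | p3:(2,5)->(1,5) | p4:(2,3)->(1,3)
Step 2: p0:(2,3)->(1,3) | p1:(3,3)->(2,3) | p2:(3,1)->(2,1) | p3:(1,5)->(0,5) | p4:(1,3)->(0,3)
Step 3: p0:(1,3)->(0,3) | p1:(2,3)->(1,3) | p2:(2,1)->(1,1) | p3:(0,5)->(0,4) | p4:(0,3)->(0,2)
Step 4: p0:(0,3)->(0,2) | p1:(1,3)->(0,3) | p2:(1,1)->(0,1)->EXIT | p3:(0,4)->(0,3) | p4:(0,2)->(0,1)->EXIT
Step 5: p0:(0,2)->(0,1)->EXIT | p1:(0,3)->(0,2) | p2:escaped | p3:(0,3)->(0,2) | p4:escaped
Step 6: p0:escaped | p1:(0,2)->(0,1)->EXIT | p2:escaped | p3:(0,2)->(0,1)->EXIT | p4:escaped
Exit steps: [5, 6, 4, 6, 4]
First to escape: p2 at step 4

Answer: 2 4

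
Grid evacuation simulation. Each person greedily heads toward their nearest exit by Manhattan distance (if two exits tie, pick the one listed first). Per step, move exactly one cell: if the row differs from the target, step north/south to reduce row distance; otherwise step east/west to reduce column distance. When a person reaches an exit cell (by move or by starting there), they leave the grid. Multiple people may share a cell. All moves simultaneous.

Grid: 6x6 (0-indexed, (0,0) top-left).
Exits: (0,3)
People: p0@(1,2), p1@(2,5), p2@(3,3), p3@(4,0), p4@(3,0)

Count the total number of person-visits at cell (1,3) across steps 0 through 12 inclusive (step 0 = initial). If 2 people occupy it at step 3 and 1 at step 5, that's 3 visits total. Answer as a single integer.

Answer: 1

Derivation:
Step 0: p0@(1,2) p1@(2,5) p2@(3,3) p3@(4,0) p4@(3,0) -> at (1,3): 0 [-], cum=0
Step 1: p0@(0,2) p1@(1,5) p2@(2,3) p3@(3,0) p4@(2,0) -> at (1,3): 0 [-], cum=0
Step 2: p0@ESC p1@(0,5) p2@(1,3) p3@(2,0) p4@(1,0) -> at (1,3): 1 [p2], cum=1
Step 3: p0@ESC p1@(0,4) p2@ESC p3@(1,0) p4@(0,0) -> at (1,3): 0 [-], cum=1
Step 4: p0@ESC p1@ESC p2@ESC p3@(0,0) p4@(0,1) -> at (1,3): 0 [-], cum=1
Step 5: p0@ESC p1@ESC p2@ESC p3@(0,1) p4@(0,2) -> at (1,3): 0 [-], cum=1
Step 6: p0@ESC p1@ESC p2@ESC p3@(0,2) p4@ESC -> at (1,3): 0 [-], cum=1
Step 7: p0@ESC p1@ESC p2@ESC p3@ESC p4@ESC -> at (1,3): 0 [-], cum=1
Total visits = 1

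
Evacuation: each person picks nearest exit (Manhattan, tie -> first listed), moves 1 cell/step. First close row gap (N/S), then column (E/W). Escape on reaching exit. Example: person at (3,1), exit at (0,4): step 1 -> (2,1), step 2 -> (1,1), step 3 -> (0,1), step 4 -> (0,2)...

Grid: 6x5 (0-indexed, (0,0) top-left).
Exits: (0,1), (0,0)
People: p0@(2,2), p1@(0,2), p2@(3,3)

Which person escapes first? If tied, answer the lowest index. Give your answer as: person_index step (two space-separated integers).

Answer: 1 1

Derivation:
Step 1: p0:(2,2)->(1,2) | p1:(0,2)->(0,1)->EXIT | p2:(3,3)->(2,3)
Step 2: p0:(1,2)->(0,2) | p1:escaped | p2:(2,3)->(1,3)
Step 3: p0:(0,2)->(0,1)->EXIT | p1:escaped | p2:(1,3)->(0,3)
Step 4: p0:escaped | p1:escaped | p2:(0,3)->(0,2)
Step 5: p0:escaped | p1:escaped | p2:(0,2)->(0,1)->EXIT
Exit steps: [3, 1, 5]
First to escape: p1 at step 1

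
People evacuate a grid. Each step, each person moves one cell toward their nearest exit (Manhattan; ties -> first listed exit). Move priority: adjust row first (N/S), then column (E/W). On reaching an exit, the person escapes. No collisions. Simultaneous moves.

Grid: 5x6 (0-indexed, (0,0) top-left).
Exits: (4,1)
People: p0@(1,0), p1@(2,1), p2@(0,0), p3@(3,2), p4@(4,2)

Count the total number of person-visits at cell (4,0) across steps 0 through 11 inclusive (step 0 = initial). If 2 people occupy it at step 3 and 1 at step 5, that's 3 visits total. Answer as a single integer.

Step 0: p0@(1,0) p1@(2,1) p2@(0,0) p3@(3,2) p4@(4,2) -> at (4,0): 0 [-], cum=0
Step 1: p0@(2,0) p1@(3,1) p2@(1,0) p3@(4,2) p4@ESC -> at (4,0): 0 [-], cum=0
Step 2: p0@(3,0) p1@ESC p2@(2,0) p3@ESC p4@ESC -> at (4,0): 0 [-], cum=0
Step 3: p0@(4,0) p1@ESC p2@(3,0) p3@ESC p4@ESC -> at (4,0): 1 [p0], cum=1
Step 4: p0@ESC p1@ESC p2@(4,0) p3@ESC p4@ESC -> at (4,0): 1 [p2], cum=2
Step 5: p0@ESC p1@ESC p2@ESC p3@ESC p4@ESC -> at (4,0): 0 [-], cum=2
Total visits = 2

Answer: 2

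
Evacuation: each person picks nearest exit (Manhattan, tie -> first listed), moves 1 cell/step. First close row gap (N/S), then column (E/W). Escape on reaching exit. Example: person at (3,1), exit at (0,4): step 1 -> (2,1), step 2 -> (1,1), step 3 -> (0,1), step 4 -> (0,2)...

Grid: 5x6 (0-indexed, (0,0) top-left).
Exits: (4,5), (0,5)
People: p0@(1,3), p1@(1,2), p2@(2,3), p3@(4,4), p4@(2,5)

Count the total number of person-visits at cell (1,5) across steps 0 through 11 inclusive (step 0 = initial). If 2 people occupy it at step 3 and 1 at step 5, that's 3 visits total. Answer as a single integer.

Step 0: p0@(1,3) p1@(1,2) p2@(2,3) p3@(4,4) p4@(2,5) -> at (1,5): 0 [-], cum=0
Step 1: p0@(0,3) p1@(0,2) p2@(3,3) p3@ESC p4@(3,5) -> at (1,5): 0 [-], cum=0
Step 2: p0@(0,4) p1@(0,3) p2@(4,3) p3@ESC p4@ESC -> at (1,5): 0 [-], cum=0
Step 3: p0@ESC p1@(0,4) p2@(4,4) p3@ESC p4@ESC -> at (1,5): 0 [-], cum=0
Step 4: p0@ESC p1@ESC p2@ESC p3@ESC p4@ESC -> at (1,5): 0 [-], cum=0
Total visits = 0

Answer: 0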